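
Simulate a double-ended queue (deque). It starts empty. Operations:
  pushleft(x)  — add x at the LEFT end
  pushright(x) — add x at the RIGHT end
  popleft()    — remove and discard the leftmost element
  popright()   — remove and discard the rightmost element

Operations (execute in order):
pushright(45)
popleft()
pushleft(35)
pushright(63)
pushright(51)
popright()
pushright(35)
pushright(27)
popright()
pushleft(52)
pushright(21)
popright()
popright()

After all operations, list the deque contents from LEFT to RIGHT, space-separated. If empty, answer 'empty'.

Answer: 52 35 63

Derivation:
pushright(45): [45]
popleft(): []
pushleft(35): [35]
pushright(63): [35, 63]
pushright(51): [35, 63, 51]
popright(): [35, 63]
pushright(35): [35, 63, 35]
pushright(27): [35, 63, 35, 27]
popright(): [35, 63, 35]
pushleft(52): [52, 35, 63, 35]
pushright(21): [52, 35, 63, 35, 21]
popright(): [52, 35, 63, 35]
popright(): [52, 35, 63]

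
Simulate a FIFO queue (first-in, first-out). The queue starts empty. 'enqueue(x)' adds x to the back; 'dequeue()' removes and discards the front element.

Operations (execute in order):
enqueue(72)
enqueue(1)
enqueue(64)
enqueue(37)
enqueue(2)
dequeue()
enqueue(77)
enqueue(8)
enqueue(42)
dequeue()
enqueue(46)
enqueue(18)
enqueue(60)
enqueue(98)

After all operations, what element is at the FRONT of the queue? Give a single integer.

enqueue(72): queue = [72]
enqueue(1): queue = [72, 1]
enqueue(64): queue = [72, 1, 64]
enqueue(37): queue = [72, 1, 64, 37]
enqueue(2): queue = [72, 1, 64, 37, 2]
dequeue(): queue = [1, 64, 37, 2]
enqueue(77): queue = [1, 64, 37, 2, 77]
enqueue(8): queue = [1, 64, 37, 2, 77, 8]
enqueue(42): queue = [1, 64, 37, 2, 77, 8, 42]
dequeue(): queue = [64, 37, 2, 77, 8, 42]
enqueue(46): queue = [64, 37, 2, 77, 8, 42, 46]
enqueue(18): queue = [64, 37, 2, 77, 8, 42, 46, 18]
enqueue(60): queue = [64, 37, 2, 77, 8, 42, 46, 18, 60]
enqueue(98): queue = [64, 37, 2, 77, 8, 42, 46, 18, 60, 98]

Answer: 64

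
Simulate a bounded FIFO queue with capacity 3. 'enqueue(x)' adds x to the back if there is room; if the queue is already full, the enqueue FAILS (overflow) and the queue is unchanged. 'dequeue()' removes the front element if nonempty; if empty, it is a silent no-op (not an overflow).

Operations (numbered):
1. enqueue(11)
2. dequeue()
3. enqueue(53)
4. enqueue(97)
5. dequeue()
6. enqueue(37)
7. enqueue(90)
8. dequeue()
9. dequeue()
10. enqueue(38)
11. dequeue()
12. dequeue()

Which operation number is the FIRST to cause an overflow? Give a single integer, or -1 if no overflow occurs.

Answer: -1

Derivation:
1. enqueue(11): size=1
2. dequeue(): size=0
3. enqueue(53): size=1
4. enqueue(97): size=2
5. dequeue(): size=1
6. enqueue(37): size=2
7. enqueue(90): size=3
8. dequeue(): size=2
9. dequeue(): size=1
10. enqueue(38): size=2
11. dequeue(): size=1
12. dequeue(): size=0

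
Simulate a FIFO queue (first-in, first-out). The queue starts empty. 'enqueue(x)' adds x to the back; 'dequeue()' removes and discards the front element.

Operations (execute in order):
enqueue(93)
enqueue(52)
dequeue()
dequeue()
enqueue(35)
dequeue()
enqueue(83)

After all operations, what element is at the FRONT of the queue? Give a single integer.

enqueue(93): queue = [93]
enqueue(52): queue = [93, 52]
dequeue(): queue = [52]
dequeue(): queue = []
enqueue(35): queue = [35]
dequeue(): queue = []
enqueue(83): queue = [83]

Answer: 83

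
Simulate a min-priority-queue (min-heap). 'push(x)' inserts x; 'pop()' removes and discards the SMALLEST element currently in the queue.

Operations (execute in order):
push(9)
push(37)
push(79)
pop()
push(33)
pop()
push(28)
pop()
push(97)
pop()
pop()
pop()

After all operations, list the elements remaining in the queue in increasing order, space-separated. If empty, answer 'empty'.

Answer: empty

Derivation:
push(9): heap contents = [9]
push(37): heap contents = [9, 37]
push(79): heap contents = [9, 37, 79]
pop() → 9: heap contents = [37, 79]
push(33): heap contents = [33, 37, 79]
pop() → 33: heap contents = [37, 79]
push(28): heap contents = [28, 37, 79]
pop() → 28: heap contents = [37, 79]
push(97): heap contents = [37, 79, 97]
pop() → 37: heap contents = [79, 97]
pop() → 79: heap contents = [97]
pop() → 97: heap contents = []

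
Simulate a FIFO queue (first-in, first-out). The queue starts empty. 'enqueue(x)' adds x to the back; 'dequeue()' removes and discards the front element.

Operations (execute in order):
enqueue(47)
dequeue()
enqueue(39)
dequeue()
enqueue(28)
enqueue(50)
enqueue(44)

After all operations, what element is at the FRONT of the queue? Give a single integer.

enqueue(47): queue = [47]
dequeue(): queue = []
enqueue(39): queue = [39]
dequeue(): queue = []
enqueue(28): queue = [28]
enqueue(50): queue = [28, 50]
enqueue(44): queue = [28, 50, 44]

Answer: 28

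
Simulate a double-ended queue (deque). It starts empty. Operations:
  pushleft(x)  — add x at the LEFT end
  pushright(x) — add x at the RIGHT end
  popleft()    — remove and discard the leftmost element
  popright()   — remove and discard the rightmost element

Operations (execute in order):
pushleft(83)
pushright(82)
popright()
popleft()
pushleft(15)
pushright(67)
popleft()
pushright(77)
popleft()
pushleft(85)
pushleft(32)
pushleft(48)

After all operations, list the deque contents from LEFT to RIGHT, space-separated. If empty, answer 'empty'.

pushleft(83): [83]
pushright(82): [83, 82]
popright(): [83]
popleft(): []
pushleft(15): [15]
pushright(67): [15, 67]
popleft(): [67]
pushright(77): [67, 77]
popleft(): [77]
pushleft(85): [85, 77]
pushleft(32): [32, 85, 77]
pushleft(48): [48, 32, 85, 77]

Answer: 48 32 85 77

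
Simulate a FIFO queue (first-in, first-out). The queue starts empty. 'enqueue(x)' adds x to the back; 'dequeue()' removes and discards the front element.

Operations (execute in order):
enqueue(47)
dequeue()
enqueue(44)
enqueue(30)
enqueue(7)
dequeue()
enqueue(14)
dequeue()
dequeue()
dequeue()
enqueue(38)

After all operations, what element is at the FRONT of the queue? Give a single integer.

enqueue(47): queue = [47]
dequeue(): queue = []
enqueue(44): queue = [44]
enqueue(30): queue = [44, 30]
enqueue(7): queue = [44, 30, 7]
dequeue(): queue = [30, 7]
enqueue(14): queue = [30, 7, 14]
dequeue(): queue = [7, 14]
dequeue(): queue = [14]
dequeue(): queue = []
enqueue(38): queue = [38]

Answer: 38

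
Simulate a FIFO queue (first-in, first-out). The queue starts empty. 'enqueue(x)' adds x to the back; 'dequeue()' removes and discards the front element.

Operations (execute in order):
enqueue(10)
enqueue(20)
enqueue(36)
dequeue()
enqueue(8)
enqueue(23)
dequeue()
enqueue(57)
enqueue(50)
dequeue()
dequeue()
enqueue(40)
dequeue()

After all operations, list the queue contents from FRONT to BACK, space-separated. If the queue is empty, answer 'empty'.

enqueue(10): [10]
enqueue(20): [10, 20]
enqueue(36): [10, 20, 36]
dequeue(): [20, 36]
enqueue(8): [20, 36, 8]
enqueue(23): [20, 36, 8, 23]
dequeue(): [36, 8, 23]
enqueue(57): [36, 8, 23, 57]
enqueue(50): [36, 8, 23, 57, 50]
dequeue(): [8, 23, 57, 50]
dequeue(): [23, 57, 50]
enqueue(40): [23, 57, 50, 40]
dequeue(): [57, 50, 40]

Answer: 57 50 40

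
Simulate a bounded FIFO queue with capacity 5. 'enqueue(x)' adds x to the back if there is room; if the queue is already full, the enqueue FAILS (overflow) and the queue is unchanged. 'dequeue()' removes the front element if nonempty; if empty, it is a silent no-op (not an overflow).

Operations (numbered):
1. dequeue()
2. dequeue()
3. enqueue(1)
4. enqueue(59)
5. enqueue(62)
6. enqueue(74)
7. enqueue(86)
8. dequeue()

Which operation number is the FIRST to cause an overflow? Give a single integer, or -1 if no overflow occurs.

1. dequeue(): empty, no-op, size=0
2. dequeue(): empty, no-op, size=0
3. enqueue(1): size=1
4. enqueue(59): size=2
5. enqueue(62): size=3
6. enqueue(74): size=4
7. enqueue(86): size=5
8. dequeue(): size=4

Answer: -1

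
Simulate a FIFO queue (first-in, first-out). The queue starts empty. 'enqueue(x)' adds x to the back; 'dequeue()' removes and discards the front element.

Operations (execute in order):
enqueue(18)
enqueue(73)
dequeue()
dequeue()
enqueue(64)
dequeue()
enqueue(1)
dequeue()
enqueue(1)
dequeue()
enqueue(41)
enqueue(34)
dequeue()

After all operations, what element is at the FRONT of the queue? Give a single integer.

enqueue(18): queue = [18]
enqueue(73): queue = [18, 73]
dequeue(): queue = [73]
dequeue(): queue = []
enqueue(64): queue = [64]
dequeue(): queue = []
enqueue(1): queue = [1]
dequeue(): queue = []
enqueue(1): queue = [1]
dequeue(): queue = []
enqueue(41): queue = [41]
enqueue(34): queue = [41, 34]
dequeue(): queue = [34]

Answer: 34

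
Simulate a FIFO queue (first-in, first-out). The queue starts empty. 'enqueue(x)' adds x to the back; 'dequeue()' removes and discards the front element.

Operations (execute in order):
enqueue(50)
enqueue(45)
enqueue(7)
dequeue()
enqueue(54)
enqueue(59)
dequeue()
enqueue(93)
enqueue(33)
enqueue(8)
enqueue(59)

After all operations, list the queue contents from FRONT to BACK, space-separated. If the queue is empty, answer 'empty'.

enqueue(50): [50]
enqueue(45): [50, 45]
enqueue(7): [50, 45, 7]
dequeue(): [45, 7]
enqueue(54): [45, 7, 54]
enqueue(59): [45, 7, 54, 59]
dequeue(): [7, 54, 59]
enqueue(93): [7, 54, 59, 93]
enqueue(33): [7, 54, 59, 93, 33]
enqueue(8): [7, 54, 59, 93, 33, 8]
enqueue(59): [7, 54, 59, 93, 33, 8, 59]

Answer: 7 54 59 93 33 8 59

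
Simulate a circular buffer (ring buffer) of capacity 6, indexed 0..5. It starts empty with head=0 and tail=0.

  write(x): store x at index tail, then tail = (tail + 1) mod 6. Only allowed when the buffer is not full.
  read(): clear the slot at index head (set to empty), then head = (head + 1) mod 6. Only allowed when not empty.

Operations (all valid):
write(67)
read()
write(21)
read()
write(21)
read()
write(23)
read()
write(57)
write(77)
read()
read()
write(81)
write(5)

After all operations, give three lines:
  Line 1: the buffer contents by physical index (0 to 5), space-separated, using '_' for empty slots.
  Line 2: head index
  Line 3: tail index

write(67): buf=[67 _ _ _ _ _], head=0, tail=1, size=1
read(): buf=[_ _ _ _ _ _], head=1, tail=1, size=0
write(21): buf=[_ 21 _ _ _ _], head=1, tail=2, size=1
read(): buf=[_ _ _ _ _ _], head=2, tail=2, size=0
write(21): buf=[_ _ 21 _ _ _], head=2, tail=3, size=1
read(): buf=[_ _ _ _ _ _], head=3, tail=3, size=0
write(23): buf=[_ _ _ 23 _ _], head=3, tail=4, size=1
read(): buf=[_ _ _ _ _ _], head=4, tail=4, size=0
write(57): buf=[_ _ _ _ 57 _], head=4, tail=5, size=1
write(77): buf=[_ _ _ _ 57 77], head=4, tail=0, size=2
read(): buf=[_ _ _ _ _ 77], head=5, tail=0, size=1
read(): buf=[_ _ _ _ _ _], head=0, tail=0, size=0
write(81): buf=[81 _ _ _ _ _], head=0, tail=1, size=1
write(5): buf=[81 5 _ _ _ _], head=0, tail=2, size=2

Answer: 81 5 _ _ _ _
0
2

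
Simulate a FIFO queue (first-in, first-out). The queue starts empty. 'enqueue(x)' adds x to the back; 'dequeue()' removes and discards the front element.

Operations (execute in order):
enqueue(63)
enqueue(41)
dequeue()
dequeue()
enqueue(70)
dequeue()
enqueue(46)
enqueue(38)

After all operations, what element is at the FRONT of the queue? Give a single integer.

enqueue(63): queue = [63]
enqueue(41): queue = [63, 41]
dequeue(): queue = [41]
dequeue(): queue = []
enqueue(70): queue = [70]
dequeue(): queue = []
enqueue(46): queue = [46]
enqueue(38): queue = [46, 38]

Answer: 46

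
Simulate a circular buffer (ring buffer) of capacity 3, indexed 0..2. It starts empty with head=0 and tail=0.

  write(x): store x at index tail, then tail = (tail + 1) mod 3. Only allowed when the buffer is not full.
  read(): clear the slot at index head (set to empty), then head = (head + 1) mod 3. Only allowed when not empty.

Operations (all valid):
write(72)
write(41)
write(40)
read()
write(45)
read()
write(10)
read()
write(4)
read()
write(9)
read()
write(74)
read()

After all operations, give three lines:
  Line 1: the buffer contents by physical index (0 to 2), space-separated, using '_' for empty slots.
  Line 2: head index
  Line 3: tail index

Answer: 9 74 _
0
2

Derivation:
write(72): buf=[72 _ _], head=0, tail=1, size=1
write(41): buf=[72 41 _], head=0, tail=2, size=2
write(40): buf=[72 41 40], head=0, tail=0, size=3
read(): buf=[_ 41 40], head=1, tail=0, size=2
write(45): buf=[45 41 40], head=1, tail=1, size=3
read(): buf=[45 _ 40], head=2, tail=1, size=2
write(10): buf=[45 10 40], head=2, tail=2, size=3
read(): buf=[45 10 _], head=0, tail=2, size=2
write(4): buf=[45 10 4], head=0, tail=0, size=3
read(): buf=[_ 10 4], head=1, tail=0, size=2
write(9): buf=[9 10 4], head=1, tail=1, size=3
read(): buf=[9 _ 4], head=2, tail=1, size=2
write(74): buf=[9 74 4], head=2, tail=2, size=3
read(): buf=[9 74 _], head=0, tail=2, size=2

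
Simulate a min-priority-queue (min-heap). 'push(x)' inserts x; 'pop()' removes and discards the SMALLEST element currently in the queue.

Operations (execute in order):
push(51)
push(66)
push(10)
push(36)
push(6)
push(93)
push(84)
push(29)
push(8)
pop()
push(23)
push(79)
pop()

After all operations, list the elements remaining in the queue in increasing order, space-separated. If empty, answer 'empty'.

push(51): heap contents = [51]
push(66): heap contents = [51, 66]
push(10): heap contents = [10, 51, 66]
push(36): heap contents = [10, 36, 51, 66]
push(6): heap contents = [6, 10, 36, 51, 66]
push(93): heap contents = [6, 10, 36, 51, 66, 93]
push(84): heap contents = [6, 10, 36, 51, 66, 84, 93]
push(29): heap contents = [6, 10, 29, 36, 51, 66, 84, 93]
push(8): heap contents = [6, 8, 10, 29, 36, 51, 66, 84, 93]
pop() → 6: heap contents = [8, 10, 29, 36, 51, 66, 84, 93]
push(23): heap contents = [8, 10, 23, 29, 36, 51, 66, 84, 93]
push(79): heap contents = [8, 10, 23, 29, 36, 51, 66, 79, 84, 93]
pop() → 8: heap contents = [10, 23, 29, 36, 51, 66, 79, 84, 93]

Answer: 10 23 29 36 51 66 79 84 93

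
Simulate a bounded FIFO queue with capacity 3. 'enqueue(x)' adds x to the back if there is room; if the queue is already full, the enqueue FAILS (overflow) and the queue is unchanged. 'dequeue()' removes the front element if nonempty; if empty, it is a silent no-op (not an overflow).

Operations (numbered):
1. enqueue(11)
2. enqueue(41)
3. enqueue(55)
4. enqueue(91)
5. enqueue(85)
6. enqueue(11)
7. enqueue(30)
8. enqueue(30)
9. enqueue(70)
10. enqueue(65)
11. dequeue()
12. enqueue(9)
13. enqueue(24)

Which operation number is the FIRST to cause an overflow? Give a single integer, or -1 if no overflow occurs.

1. enqueue(11): size=1
2. enqueue(41): size=2
3. enqueue(55): size=3
4. enqueue(91): size=3=cap → OVERFLOW (fail)
5. enqueue(85): size=3=cap → OVERFLOW (fail)
6. enqueue(11): size=3=cap → OVERFLOW (fail)
7. enqueue(30): size=3=cap → OVERFLOW (fail)
8. enqueue(30): size=3=cap → OVERFLOW (fail)
9. enqueue(70): size=3=cap → OVERFLOW (fail)
10. enqueue(65): size=3=cap → OVERFLOW (fail)
11. dequeue(): size=2
12. enqueue(9): size=3
13. enqueue(24): size=3=cap → OVERFLOW (fail)

Answer: 4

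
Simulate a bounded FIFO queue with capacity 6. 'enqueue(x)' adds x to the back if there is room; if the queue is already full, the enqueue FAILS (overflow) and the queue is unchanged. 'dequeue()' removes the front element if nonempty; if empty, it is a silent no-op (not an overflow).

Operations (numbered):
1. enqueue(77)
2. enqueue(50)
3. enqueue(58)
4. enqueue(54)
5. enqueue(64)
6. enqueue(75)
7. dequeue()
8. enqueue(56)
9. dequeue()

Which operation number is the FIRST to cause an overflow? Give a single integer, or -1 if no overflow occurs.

1. enqueue(77): size=1
2. enqueue(50): size=2
3. enqueue(58): size=3
4. enqueue(54): size=4
5. enqueue(64): size=5
6. enqueue(75): size=6
7. dequeue(): size=5
8. enqueue(56): size=6
9. dequeue(): size=5

Answer: -1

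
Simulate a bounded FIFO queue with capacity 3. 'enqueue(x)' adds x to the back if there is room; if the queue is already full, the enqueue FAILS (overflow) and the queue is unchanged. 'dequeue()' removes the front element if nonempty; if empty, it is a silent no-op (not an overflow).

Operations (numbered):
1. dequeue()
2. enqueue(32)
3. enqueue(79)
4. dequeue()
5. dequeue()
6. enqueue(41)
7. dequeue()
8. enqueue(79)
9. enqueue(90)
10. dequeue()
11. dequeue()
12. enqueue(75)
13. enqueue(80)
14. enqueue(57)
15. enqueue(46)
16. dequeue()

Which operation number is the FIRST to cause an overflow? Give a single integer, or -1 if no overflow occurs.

1. dequeue(): empty, no-op, size=0
2. enqueue(32): size=1
3. enqueue(79): size=2
4. dequeue(): size=1
5. dequeue(): size=0
6. enqueue(41): size=1
7. dequeue(): size=0
8. enqueue(79): size=1
9. enqueue(90): size=2
10. dequeue(): size=1
11. dequeue(): size=0
12. enqueue(75): size=1
13. enqueue(80): size=2
14. enqueue(57): size=3
15. enqueue(46): size=3=cap → OVERFLOW (fail)
16. dequeue(): size=2

Answer: 15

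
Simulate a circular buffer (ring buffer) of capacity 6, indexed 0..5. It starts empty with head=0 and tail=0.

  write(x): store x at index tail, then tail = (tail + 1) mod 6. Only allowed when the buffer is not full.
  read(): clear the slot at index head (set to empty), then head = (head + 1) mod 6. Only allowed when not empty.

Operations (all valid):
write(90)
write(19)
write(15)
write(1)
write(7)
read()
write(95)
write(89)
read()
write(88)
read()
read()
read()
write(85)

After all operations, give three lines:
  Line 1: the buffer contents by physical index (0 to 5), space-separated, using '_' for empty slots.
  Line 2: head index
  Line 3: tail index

Answer: 89 88 85 _ _ 95
5
3

Derivation:
write(90): buf=[90 _ _ _ _ _], head=0, tail=1, size=1
write(19): buf=[90 19 _ _ _ _], head=0, tail=2, size=2
write(15): buf=[90 19 15 _ _ _], head=0, tail=3, size=3
write(1): buf=[90 19 15 1 _ _], head=0, tail=4, size=4
write(7): buf=[90 19 15 1 7 _], head=0, tail=5, size=5
read(): buf=[_ 19 15 1 7 _], head=1, tail=5, size=4
write(95): buf=[_ 19 15 1 7 95], head=1, tail=0, size=5
write(89): buf=[89 19 15 1 7 95], head=1, tail=1, size=6
read(): buf=[89 _ 15 1 7 95], head=2, tail=1, size=5
write(88): buf=[89 88 15 1 7 95], head=2, tail=2, size=6
read(): buf=[89 88 _ 1 7 95], head=3, tail=2, size=5
read(): buf=[89 88 _ _ 7 95], head=4, tail=2, size=4
read(): buf=[89 88 _ _ _ 95], head=5, tail=2, size=3
write(85): buf=[89 88 85 _ _ 95], head=5, tail=3, size=4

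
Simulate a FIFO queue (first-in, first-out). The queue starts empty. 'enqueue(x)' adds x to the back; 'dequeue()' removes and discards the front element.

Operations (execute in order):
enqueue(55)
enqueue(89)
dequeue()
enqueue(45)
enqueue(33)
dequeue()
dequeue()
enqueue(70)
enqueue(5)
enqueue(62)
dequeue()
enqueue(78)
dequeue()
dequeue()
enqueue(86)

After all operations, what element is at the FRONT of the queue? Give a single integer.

Answer: 62

Derivation:
enqueue(55): queue = [55]
enqueue(89): queue = [55, 89]
dequeue(): queue = [89]
enqueue(45): queue = [89, 45]
enqueue(33): queue = [89, 45, 33]
dequeue(): queue = [45, 33]
dequeue(): queue = [33]
enqueue(70): queue = [33, 70]
enqueue(5): queue = [33, 70, 5]
enqueue(62): queue = [33, 70, 5, 62]
dequeue(): queue = [70, 5, 62]
enqueue(78): queue = [70, 5, 62, 78]
dequeue(): queue = [5, 62, 78]
dequeue(): queue = [62, 78]
enqueue(86): queue = [62, 78, 86]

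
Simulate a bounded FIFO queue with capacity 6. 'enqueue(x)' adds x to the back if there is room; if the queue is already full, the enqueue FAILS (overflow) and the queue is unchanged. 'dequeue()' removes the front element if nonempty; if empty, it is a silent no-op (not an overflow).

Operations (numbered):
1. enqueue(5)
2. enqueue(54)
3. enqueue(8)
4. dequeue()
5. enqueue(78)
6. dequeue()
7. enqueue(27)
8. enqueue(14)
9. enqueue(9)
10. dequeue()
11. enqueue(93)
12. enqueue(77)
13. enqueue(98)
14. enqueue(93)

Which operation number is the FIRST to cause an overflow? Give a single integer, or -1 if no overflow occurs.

1. enqueue(5): size=1
2. enqueue(54): size=2
3. enqueue(8): size=3
4. dequeue(): size=2
5. enqueue(78): size=3
6. dequeue(): size=2
7. enqueue(27): size=3
8. enqueue(14): size=4
9. enqueue(9): size=5
10. dequeue(): size=4
11. enqueue(93): size=5
12. enqueue(77): size=6
13. enqueue(98): size=6=cap → OVERFLOW (fail)
14. enqueue(93): size=6=cap → OVERFLOW (fail)

Answer: 13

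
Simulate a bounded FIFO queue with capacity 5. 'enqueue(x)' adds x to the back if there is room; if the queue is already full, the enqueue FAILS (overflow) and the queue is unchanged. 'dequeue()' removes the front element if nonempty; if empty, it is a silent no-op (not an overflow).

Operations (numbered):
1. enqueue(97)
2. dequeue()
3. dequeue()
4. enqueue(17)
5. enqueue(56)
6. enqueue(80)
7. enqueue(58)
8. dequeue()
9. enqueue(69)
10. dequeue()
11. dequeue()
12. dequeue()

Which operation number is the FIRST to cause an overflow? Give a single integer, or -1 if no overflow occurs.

Answer: -1

Derivation:
1. enqueue(97): size=1
2. dequeue(): size=0
3. dequeue(): empty, no-op, size=0
4. enqueue(17): size=1
5. enqueue(56): size=2
6. enqueue(80): size=3
7. enqueue(58): size=4
8. dequeue(): size=3
9. enqueue(69): size=4
10. dequeue(): size=3
11. dequeue(): size=2
12. dequeue(): size=1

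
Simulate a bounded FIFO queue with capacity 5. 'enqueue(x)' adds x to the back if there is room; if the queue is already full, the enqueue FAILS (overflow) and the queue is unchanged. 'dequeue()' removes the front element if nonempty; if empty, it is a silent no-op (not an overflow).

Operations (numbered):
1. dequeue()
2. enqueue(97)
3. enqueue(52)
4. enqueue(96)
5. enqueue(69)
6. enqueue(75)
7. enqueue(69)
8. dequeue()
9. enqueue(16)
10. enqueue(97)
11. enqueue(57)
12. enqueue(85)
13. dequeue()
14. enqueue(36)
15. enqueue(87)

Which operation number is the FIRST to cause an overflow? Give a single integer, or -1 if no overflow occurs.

1. dequeue(): empty, no-op, size=0
2. enqueue(97): size=1
3. enqueue(52): size=2
4. enqueue(96): size=3
5. enqueue(69): size=4
6. enqueue(75): size=5
7. enqueue(69): size=5=cap → OVERFLOW (fail)
8. dequeue(): size=4
9. enqueue(16): size=5
10. enqueue(97): size=5=cap → OVERFLOW (fail)
11. enqueue(57): size=5=cap → OVERFLOW (fail)
12. enqueue(85): size=5=cap → OVERFLOW (fail)
13. dequeue(): size=4
14. enqueue(36): size=5
15. enqueue(87): size=5=cap → OVERFLOW (fail)

Answer: 7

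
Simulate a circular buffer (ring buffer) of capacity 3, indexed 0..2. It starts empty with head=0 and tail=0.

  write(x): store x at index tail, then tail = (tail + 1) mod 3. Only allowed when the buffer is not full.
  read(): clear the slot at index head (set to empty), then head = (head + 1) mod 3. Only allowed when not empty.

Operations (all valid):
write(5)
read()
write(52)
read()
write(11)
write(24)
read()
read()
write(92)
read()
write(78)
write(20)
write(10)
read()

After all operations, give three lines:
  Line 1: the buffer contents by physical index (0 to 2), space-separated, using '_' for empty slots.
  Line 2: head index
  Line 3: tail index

Answer: 20 10 _
0
2

Derivation:
write(5): buf=[5 _ _], head=0, tail=1, size=1
read(): buf=[_ _ _], head=1, tail=1, size=0
write(52): buf=[_ 52 _], head=1, tail=2, size=1
read(): buf=[_ _ _], head=2, tail=2, size=0
write(11): buf=[_ _ 11], head=2, tail=0, size=1
write(24): buf=[24 _ 11], head=2, tail=1, size=2
read(): buf=[24 _ _], head=0, tail=1, size=1
read(): buf=[_ _ _], head=1, tail=1, size=0
write(92): buf=[_ 92 _], head=1, tail=2, size=1
read(): buf=[_ _ _], head=2, tail=2, size=0
write(78): buf=[_ _ 78], head=2, tail=0, size=1
write(20): buf=[20 _ 78], head=2, tail=1, size=2
write(10): buf=[20 10 78], head=2, tail=2, size=3
read(): buf=[20 10 _], head=0, tail=2, size=2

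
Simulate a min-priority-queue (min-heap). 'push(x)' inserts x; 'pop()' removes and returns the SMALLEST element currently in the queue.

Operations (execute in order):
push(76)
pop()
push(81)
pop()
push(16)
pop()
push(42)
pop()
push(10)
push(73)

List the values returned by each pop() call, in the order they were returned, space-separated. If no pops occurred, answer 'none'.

Answer: 76 81 16 42

Derivation:
push(76): heap contents = [76]
pop() → 76: heap contents = []
push(81): heap contents = [81]
pop() → 81: heap contents = []
push(16): heap contents = [16]
pop() → 16: heap contents = []
push(42): heap contents = [42]
pop() → 42: heap contents = []
push(10): heap contents = [10]
push(73): heap contents = [10, 73]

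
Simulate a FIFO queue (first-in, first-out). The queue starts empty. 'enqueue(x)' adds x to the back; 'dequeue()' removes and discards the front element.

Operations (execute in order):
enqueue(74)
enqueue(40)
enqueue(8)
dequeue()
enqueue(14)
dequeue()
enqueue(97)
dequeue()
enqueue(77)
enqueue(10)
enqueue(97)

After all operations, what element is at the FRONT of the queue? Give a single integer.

Answer: 14

Derivation:
enqueue(74): queue = [74]
enqueue(40): queue = [74, 40]
enqueue(8): queue = [74, 40, 8]
dequeue(): queue = [40, 8]
enqueue(14): queue = [40, 8, 14]
dequeue(): queue = [8, 14]
enqueue(97): queue = [8, 14, 97]
dequeue(): queue = [14, 97]
enqueue(77): queue = [14, 97, 77]
enqueue(10): queue = [14, 97, 77, 10]
enqueue(97): queue = [14, 97, 77, 10, 97]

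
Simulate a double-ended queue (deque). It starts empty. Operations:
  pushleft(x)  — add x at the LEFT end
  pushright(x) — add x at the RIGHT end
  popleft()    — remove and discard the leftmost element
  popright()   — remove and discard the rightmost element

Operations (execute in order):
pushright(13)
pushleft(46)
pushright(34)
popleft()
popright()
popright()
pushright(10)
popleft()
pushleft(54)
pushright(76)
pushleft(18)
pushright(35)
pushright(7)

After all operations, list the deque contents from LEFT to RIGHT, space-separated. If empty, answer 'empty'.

Answer: 18 54 76 35 7

Derivation:
pushright(13): [13]
pushleft(46): [46, 13]
pushright(34): [46, 13, 34]
popleft(): [13, 34]
popright(): [13]
popright(): []
pushright(10): [10]
popleft(): []
pushleft(54): [54]
pushright(76): [54, 76]
pushleft(18): [18, 54, 76]
pushright(35): [18, 54, 76, 35]
pushright(7): [18, 54, 76, 35, 7]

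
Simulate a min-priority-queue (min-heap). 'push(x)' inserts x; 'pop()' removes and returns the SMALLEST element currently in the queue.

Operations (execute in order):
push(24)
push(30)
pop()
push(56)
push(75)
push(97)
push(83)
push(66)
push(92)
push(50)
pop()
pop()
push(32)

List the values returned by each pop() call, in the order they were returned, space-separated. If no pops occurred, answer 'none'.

Answer: 24 30 50

Derivation:
push(24): heap contents = [24]
push(30): heap contents = [24, 30]
pop() → 24: heap contents = [30]
push(56): heap contents = [30, 56]
push(75): heap contents = [30, 56, 75]
push(97): heap contents = [30, 56, 75, 97]
push(83): heap contents = [30, 56, 75, 83, 97]
push(66): heap contents = [30, 56, 66, 75, 83, 97]
push(92): heap contents = [30, 56, 66, 75, 83, 92, 97]
push(50): heap contents = [30, 50, 56, 66, 75, 83, 92, 97]
pop() → 30: heap contents = [50, 56, 66, 75, 83, 92, 97]
pop() → 50: heap contents = [56, 66, 75, 83, 92, 97]
push(32): heap contents = [32, 56, 66, 75, 83, 92, 97]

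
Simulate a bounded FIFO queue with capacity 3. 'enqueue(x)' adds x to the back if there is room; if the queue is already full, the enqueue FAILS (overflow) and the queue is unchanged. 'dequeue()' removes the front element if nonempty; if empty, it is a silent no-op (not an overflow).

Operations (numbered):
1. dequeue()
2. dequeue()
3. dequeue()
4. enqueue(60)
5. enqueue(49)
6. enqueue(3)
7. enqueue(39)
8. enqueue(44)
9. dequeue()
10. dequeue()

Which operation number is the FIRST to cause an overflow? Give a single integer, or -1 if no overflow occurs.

Answer: 7

Derivation:
1. dequeue(): empty, no-op, size=0
2. dequeue(): empty, no-op, size=0
3. dequeue(): empty, no-op, size=0
4. enqueue(60): size=1
5. enqueue(49): size=2
6. enqueue(3): size=3
7. enqueue(39): size=3=cap → OVERFLOW (fail)
8. enqueue(44): size=3=cap → OVERFLOW (fail)
9. dequeue(): size=2
10. dequeue(): size=1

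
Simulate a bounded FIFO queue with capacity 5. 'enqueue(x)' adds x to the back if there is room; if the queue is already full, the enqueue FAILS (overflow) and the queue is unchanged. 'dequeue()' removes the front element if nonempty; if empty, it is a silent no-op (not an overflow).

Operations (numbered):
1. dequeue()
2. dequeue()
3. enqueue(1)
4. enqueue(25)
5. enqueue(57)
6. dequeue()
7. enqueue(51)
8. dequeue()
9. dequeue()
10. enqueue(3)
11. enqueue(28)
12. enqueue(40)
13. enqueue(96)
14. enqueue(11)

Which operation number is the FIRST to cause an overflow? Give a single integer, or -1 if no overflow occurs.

1. dequeue(): empty, no-op, size=0
2. dequeue(): empty, no-op, size=0
3. enqueue(1): size=1
4. enqueue(25): size=2
5. enqueue(57): size=3
6. dequeue(): size=2
7. enqueue(51): size=3
8. dequeue(): size=2
9. dequeue(): size=1
10. enqueue(3): size=2
11. enqueue(28): size=3
12. enqueue(40): size=4
13. enqueue(96): size=5
14. enqueue(11): size=5=cap → OVERFLOW (fail)

Answer: 14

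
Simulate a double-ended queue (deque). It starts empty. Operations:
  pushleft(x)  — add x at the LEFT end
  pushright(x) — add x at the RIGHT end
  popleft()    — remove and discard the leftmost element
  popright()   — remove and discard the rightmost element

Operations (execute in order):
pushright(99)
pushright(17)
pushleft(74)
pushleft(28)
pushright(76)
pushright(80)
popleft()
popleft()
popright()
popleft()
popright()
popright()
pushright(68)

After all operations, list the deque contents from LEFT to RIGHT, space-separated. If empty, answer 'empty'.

pushright(99): [99]
pushright(17): [99, 17]
pushleft(74): [74, 99, 17]
pushleft(28): [28, 74, 99, 17]
pushright(76): [28, 74, 99, 17, 76]
pushright(80): [28, 74, 99, 17, 76, 80]
popleft(): [74, 99, 17, 76, 80]
popleft(): [99, 17, 76, 80]
popright(): [99, 17, 76]
popleft(): [17, 76]
popright(): [17]
popright(): []
pushright(68): [68]

Answer: 68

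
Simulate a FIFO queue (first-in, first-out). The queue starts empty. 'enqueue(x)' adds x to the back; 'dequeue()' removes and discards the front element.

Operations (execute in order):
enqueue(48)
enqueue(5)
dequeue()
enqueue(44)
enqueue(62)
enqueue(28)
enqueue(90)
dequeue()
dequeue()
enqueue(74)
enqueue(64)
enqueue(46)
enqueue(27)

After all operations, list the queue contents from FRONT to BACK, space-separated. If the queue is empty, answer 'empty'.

enqueue(48): [48]
enqueue(5): [48, 5]
dequeue(): [5]
enqueue(44): [5, 44]
enqueue(62): [5, 44, 62]
enqueue(28): [5, 44, 62, 28]
enqueue(90): [5, 44, 62, 28, 90]
dequeue(): [44, 62, 28, 90]
dequeue(): [62, 28, 90]
enqueue(74): [62, 28, 90, 74]
enqueue(64): [62, 28, 90, 74, 64]
enqueue(46): [62, 28, 90, 74, 64, 46]
enqueue(27): [62, 28, 90, 74, 64, 46, 27]

Answer: 62 28 90 74 64 46 27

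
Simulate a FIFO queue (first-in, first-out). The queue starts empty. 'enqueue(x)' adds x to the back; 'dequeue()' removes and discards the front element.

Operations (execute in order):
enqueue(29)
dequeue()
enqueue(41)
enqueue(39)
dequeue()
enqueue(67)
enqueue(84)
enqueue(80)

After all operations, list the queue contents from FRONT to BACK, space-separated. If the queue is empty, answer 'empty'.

enqueue(29): [29]
dequeue(): []
enqueue(41): [41]
enqueue(39): [41, 39]
dequeue(): [39]
enqueue(67): [39, 67]
enqueue(84): [39, 67, 84]
enqueue(80): [39, 67, 84, 80]

Answer: 39 67 84 80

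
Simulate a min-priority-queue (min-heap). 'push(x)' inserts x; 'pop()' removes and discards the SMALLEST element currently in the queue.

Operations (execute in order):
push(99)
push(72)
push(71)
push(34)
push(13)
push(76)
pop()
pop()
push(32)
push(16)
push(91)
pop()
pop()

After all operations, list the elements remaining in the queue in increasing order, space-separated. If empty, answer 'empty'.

push(99): heap contents = [99]
push(72): heap contents = [72, 99]
push(71): heap contents = [71, 72, 99]
push(34): heap contents = [34, 71, 72, 99]
push(13): heap contents = [13, 34, 71, 72, 99]
push(76): heap contents = [13, 34, 71, 72, 76, 99]
pop() → 13: heap contents = [34, 71, 72, 76, 99]
pop() → 34: heap contents = [71, 72, 76, 99]
push(32): heap contents = [32, 71, 72, 76, 99]
push(16): heap contents = [16, 32, 71, 72, 76, 99]
push(91): heap contents = [16, 32, 71, 72, 76, 91, 99]
pop() → 16: heap contents = [32, 71, 72, 76, 91, 99]
pop() → 32: heap contents = [71, 72, 76, 91, 99]

Answer: 71 72 76 91 99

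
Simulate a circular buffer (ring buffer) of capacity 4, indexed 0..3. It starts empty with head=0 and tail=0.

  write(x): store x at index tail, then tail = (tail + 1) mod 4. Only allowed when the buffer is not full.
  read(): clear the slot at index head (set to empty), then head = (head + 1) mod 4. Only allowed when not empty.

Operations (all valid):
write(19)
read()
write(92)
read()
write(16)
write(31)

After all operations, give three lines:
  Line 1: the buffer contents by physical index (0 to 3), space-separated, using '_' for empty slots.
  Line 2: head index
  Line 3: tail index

write(19): buf=[19 _ _ _], head=0, tail=1, size=1
read(): buf=[_ _ _ _], head=1, tail=1, size=0
write(92): buf=[_ 92 _ _], head=1, tail=2, size=1
read(): buf=[_ _ _ _], head=2, tail=2, size=0
write(16): buf=[_ _ 16 _], head=2, tail=3, size=1
write(31): buf=[_ _ 16 31], head=2, tail=0, size=2

Answer: _ _ 16 31
2
0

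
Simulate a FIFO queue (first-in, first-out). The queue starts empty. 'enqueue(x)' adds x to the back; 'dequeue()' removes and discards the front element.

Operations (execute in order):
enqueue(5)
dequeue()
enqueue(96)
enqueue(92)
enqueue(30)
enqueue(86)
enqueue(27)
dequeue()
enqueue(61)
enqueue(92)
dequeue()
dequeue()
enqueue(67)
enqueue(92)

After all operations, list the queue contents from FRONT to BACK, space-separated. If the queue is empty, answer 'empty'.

enqueue(5): [5]
dequeue(): []
enqueue(96): [96]
enqueue(92): [96, 92]
enqueue(30): [96, 92, 30]
enqueue(86): [96, 92, 30, 86]
enqueue(27): [96, 92, 30, 86, 27]
dequeue(): [92, 30, 86, 27]
enqueue(61): [92, 30, 86, 27, 61]
enqueue(92): [92, 30, 86, 27, 61, 92]
dequeue(): [30, 86, 27, 61, 92]
dequeue(): [86, 27, 61, 92]
enqueue(67): [86, 27, 61, 92, 67]
enqueue(92): [86, 27, 61, 92, 67, 92]

Answer: 86 27 61 92 67 92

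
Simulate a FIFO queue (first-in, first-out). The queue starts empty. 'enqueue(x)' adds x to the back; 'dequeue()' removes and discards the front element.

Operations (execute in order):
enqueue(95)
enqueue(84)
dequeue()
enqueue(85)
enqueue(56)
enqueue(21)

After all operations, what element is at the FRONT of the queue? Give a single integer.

enqueue(95): queue = [95]
enqueue(84): queue = [95, 84]
dequeue(): queue = [84]
enqueue(85): queue = [84, 85]
enqueue(56): queue = [84, 85, 56]
enqueue(21): queue = [84, 85, 56, 21]

Answer: 84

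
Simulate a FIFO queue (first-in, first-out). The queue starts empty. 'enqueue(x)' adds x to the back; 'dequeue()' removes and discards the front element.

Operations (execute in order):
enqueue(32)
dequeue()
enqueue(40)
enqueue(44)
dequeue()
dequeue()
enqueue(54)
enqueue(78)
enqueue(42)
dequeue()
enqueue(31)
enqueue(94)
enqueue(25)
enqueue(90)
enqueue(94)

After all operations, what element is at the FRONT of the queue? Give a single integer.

Answer: 78

Derivation:
enqueue(32): queue = [32]
dequeue(): queue = []
enqueue(40): queue = [40]
enqueue(44): queue = [40, 44]
dequeue(): queue = [44]
dequeue(): queue = []
enqueue(54): queue = [54]
enqueue(78): queue = [54, 78]
enqueue(42): queue = [54, 78, 42]
dequeue(): queue = [78, 42]
enqueue(31): queue = [78, 42, 31]
enqueue(94): queue = [78, 42, 31, 94]
enqueue(25): queue = [78, 42, 31, 94, 25]
enqueue(90): queue = [78, 42, 31, 94, 25, 90]
enqueue(94): queue = [78, 42, 31, 94, 25, 90, 94]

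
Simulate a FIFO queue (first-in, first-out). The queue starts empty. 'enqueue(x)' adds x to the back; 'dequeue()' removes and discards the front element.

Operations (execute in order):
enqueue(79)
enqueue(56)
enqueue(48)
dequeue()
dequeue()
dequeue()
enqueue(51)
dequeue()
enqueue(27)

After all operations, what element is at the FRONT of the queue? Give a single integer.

Answer: 27

Derivation:
enqueue(79): queue = [79]
enqueue(56): queue = [79, 56]
enqueue(48): queue = [79, 56, 48]
dequeue(): queue = [56, 48]
dequeue(): queue = [48]
dequeue(): queue = []
enqueue(51): queue = [51]
dequeue(): queue = []
enqueue(27): queue = [27]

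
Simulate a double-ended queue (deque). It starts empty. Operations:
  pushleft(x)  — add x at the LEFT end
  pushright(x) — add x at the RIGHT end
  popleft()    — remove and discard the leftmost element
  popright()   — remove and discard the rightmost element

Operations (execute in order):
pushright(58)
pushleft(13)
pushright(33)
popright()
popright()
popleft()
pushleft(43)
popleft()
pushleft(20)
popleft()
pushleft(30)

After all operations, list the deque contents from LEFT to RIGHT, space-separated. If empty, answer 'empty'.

Answer: 30

Derivation:
pushright(58): [58]
pushleft(13): [13, 58]
pushright(33): [13, 58, 33]
popright(): [13, 58]
popright(): [13]
popleft(): []
pushleft(43): [43]
popleft(): []
pushleft(20): [20]
popleft(): []
pushleft(30): [30]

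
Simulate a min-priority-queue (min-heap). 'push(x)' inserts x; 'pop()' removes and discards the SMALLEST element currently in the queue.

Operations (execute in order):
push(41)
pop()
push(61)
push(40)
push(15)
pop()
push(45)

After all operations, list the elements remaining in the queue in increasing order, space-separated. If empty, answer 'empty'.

push(41): heap contents = [41]
pop() → 41: heap contents = []
push(61): heap contents = [61]
push(40): heap contents = [40, 61]
push(15): heap contents = [15, 40, 61]
pop() → 15: heap contents = [40, 61]
push(45): heap contents = [40, 45, 61]

Answer: 40 45 61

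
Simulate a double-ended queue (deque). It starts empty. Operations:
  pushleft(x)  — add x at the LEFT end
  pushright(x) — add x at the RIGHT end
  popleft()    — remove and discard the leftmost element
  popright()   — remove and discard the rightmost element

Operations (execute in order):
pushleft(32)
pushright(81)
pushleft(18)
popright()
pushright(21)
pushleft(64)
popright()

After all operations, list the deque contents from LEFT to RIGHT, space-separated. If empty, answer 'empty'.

pushleft(32): [32]
pushright(81): [32, 81]
pushleft(18): [18, 32, 81]
popright(): [18, 32]
pushright(21): [18, 32, 21]
pushleft(64): [64, 18, 32, 21]
popright(): [64, 18, 32]

Answer: 64 18 32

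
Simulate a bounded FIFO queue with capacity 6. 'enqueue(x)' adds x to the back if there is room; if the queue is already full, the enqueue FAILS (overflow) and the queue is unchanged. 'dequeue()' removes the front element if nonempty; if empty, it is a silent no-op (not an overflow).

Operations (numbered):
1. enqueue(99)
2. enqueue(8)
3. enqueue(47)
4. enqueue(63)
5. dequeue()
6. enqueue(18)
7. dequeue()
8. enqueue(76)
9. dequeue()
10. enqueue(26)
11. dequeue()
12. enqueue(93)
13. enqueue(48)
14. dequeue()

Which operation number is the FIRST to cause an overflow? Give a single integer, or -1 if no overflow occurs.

1. enqueue(99): size=1
2. enqueue(8): size=2
3. enqueue(47): size=3
4. enqueue(63): size=4
5. dequeue(): size=3
6. enqueue(18): size=4
7. dequeue(): size=3
8. enqueue(76): size=4
9. dequeue(): size=3
10. enqueue(26): size=4
11. dequeue(): size=3
12. enqueue(93): size=4
13. enqueue(48): size=5
14. dequeue(): size=4

Answer: -1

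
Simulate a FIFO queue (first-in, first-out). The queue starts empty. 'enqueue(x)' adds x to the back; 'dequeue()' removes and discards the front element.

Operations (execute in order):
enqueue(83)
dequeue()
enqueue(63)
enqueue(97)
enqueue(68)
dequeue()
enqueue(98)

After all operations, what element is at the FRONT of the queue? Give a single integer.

Answer: 97

Derivation:
enqueue(83): queue = [83]
dequeue(): queue = []
enqueue(63): queue = [63]
enqueue(97): queue = [63, 97]
enqueue(68): queue = [63, 97, 68]
dequeue(): queue = [97, 68]
enqueue(98): queue = [97, 68, 98]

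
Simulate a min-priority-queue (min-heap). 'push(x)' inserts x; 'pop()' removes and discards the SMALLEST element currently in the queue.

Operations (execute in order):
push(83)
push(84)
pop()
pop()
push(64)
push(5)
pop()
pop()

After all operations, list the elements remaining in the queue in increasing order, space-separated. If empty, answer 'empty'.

Answer: empty

Derivation:
push(83): heap contents = [83]
push(84): heap contents = [83, 84]
pop() → 83: heap contents = [84]
pop() → 84: heap contents = []
push(64): heap contents = [64]
push(5): heap contents = [5, 64]
pop() → 5: heap contents = [64]
pop() → 64: heap contents = []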